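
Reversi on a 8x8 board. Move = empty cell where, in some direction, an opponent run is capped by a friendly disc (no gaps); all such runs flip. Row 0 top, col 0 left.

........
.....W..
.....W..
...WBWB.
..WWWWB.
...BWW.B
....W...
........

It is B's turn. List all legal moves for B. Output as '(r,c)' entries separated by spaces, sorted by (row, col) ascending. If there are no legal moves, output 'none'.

Answer: (1,4) (1,6) (2,3) (2,4) (2,6) (3,1) (3,2) (4,1) (5,2) (5,6) (6,3) (7,3) (7,4) (7,5)

Derivation:
(0,4): no bracket -> illegal
(0,5): no bracket -> illegal
(0,6): no bracket -> illegal
(1,4): flips 1 -> legal
(1,6): flips 1 -> legal
(2,2): no bracket -> illegal
(2,3): flips 2 -> legal
(2,4): flips 1 -> legal
(2,6): flips 2 -> legal
(3,1): flips 1 -> legal
(3,2): flips 1 -> legal
(4,1): flips 4 -> legal
(5,1): no bracket -> illegal
(5,2): flips 1 -> legal
(5,6): flips 3 -> legal
(6,3): flips 2 -> legal
(6,5): no bracket -> illegal
(6,6): no bracket -> illegal
(7,3): flips 2 -> legal
(7,4): flips 3 -> legal
(7,5): flips 1 -> legal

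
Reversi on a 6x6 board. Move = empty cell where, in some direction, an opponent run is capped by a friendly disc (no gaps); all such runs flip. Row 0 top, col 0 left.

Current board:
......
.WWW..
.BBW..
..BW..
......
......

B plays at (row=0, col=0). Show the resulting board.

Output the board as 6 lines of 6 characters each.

Place B at (0,0); scan 8 dirs for brackets.
Dir NW: edge -> no flip
Dir N: edge -> no flip
Dir NE: edge -> no flip
Dir W: edge -> no flip
Dir E: first cell '.' (not opp) -> no flip
Dir SW: edge -> no flip
Dir S: first cell '.' (not opp) -> no flip
Dir SE: opp run (1,1) capped by B -> flip
All flips: (1,1)

Answer: B.....
.BWW..
.BBW..
..BW..
......
......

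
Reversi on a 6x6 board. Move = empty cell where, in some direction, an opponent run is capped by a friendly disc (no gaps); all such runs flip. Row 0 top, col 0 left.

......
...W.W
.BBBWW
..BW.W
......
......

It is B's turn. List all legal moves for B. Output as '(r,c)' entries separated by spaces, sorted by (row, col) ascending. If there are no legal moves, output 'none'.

(0,2): no bracket -> illegal
(0,3): flips 1 -> legal
(0,4): flips 1 -> legal
(0,5): no bracket -> illegal
(1,2): no bracket -> illegal
(1,4): no bracket -> illegal
(3,4): flips 1 -> legal
(4,2): no bracket -> illegal
(4,3): flips 1 -> legal
(4,4): flips 1 -> legal
(4,5): no bracket -> illegal

Answer: (0,3) (0,4) (3,4) (4,3) (4,4)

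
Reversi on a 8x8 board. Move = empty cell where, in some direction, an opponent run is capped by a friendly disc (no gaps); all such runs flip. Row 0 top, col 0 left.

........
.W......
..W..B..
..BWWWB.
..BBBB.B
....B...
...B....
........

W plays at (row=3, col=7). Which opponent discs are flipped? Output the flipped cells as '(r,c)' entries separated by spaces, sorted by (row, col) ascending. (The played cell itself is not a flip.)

Answer: (3,6)

Derivation:
Dir NW: first cell '.' (not opp) -> no flip
Dir N: first cell '.' (not opp) -> no flip
Dir NE: edge -> no flip
Dir W: opp run (3,6) capped by W -> flip
Dir E: edge -> no flip
Dir SW: first cell '.' (not opp) -> no flip
Dir S: opp run (4,7), next='.' -> no flip
Dir SE: edge -> no flip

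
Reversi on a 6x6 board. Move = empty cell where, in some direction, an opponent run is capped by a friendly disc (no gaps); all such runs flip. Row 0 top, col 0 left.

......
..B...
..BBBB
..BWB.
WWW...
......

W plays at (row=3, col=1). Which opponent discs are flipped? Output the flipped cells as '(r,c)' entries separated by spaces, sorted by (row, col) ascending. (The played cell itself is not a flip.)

Answer: (3,2)

Derivation:
Dir NW: first cell '.' (not opp) -> no flip
Dir N: first cell '.' (not opp) -> no flip
Dir NE: opp run (2,2), next='.' -> no flip
Dir W: first cell '.' (not opp) -> no flip
Dir E: opp run (3,2) capped by W -> flip
Dir SW: first cell 'W' (not opp) -> no flip
Dir S: first cell 'W' (not opp) -> no flip
Dir SE: first cell 'W' (not opp) -> no flip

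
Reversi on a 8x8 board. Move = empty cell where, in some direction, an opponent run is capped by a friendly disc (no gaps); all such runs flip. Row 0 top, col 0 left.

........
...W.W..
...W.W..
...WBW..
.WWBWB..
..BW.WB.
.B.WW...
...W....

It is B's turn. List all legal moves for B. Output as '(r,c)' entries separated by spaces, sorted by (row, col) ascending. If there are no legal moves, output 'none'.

(0,2): no bracket -> illegal
(0,3): flips 3 -> legal
(0,4): no bracket -> illegal
(0,5): flips 3 -> legal
(0,6): no bracket -> illegal
(1,2): flips 1 -> legal
(1,4): no bracket -> illegal
(1,6): flips 1 -> legal
(2,2): no bracket -> illegal
(2,4): no bracket -> illegal
(2,6): no bracket -> illegal
(3,0): flips 1 -> legal
(3,1): no bracket -> illegal
(3,2): flips 2 -> legal
(3,6): flips 1 -> legal
(4,0): flips 2 -> legal
(4,6): no bracket -> illegal
(5,0): no bracket -> illegal
(5,1): no bracket -> illegal
(5,4): flips 3 -> legal
(6,2): no bracket -> illegal
(6,5): flips 1 -> legal
(6,6): no bracket -> illegal
(7,2): no bracket -> illegal
(7,4): flips 1 -> legal
(7,5): no bracket -> illegal

Answer: (0,3) (0,5) (1,2) (1,6) (3,0) (3,2) (3,6) (4,0) (5,4) (6,5) (7,4)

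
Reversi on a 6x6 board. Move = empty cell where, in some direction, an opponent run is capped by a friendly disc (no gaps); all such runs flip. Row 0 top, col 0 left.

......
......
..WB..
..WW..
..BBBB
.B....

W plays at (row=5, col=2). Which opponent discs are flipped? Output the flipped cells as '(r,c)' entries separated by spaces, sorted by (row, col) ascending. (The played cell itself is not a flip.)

Dir NW: first cell '.' (not opp) -> no flip
Dir N: opp run (4,2) capped by W -> flip
Dir NE: opp run (4,3), next='.' -> no flip
Dir W: opp run (5,1), next='.' -> no flip
Dir E: first cell '.' (not opp) -> no flip
Dir SW: edge -> no flip
Dir S: edge -> no flip
Dir SE: edge -> no flip

Answer: (4,2)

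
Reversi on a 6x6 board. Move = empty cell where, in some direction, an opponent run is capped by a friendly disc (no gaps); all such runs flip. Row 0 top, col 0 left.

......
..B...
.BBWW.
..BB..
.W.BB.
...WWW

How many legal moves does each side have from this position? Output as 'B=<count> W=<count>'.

-- B to move --
(1,3): flips 1 -> legal
(1,4): flips 1 -> legal
(1,5): flips 1 -> legal
(2,5): flips 2 -> legal
(3,0): no bracket -> illegal
(3,1): no bracket -> illegal
(3,4): flips 1 -> legal
(3,5): no bracket -> illegal
(4,0): no bracket -> illegal
(4,2): no bracket -> illegal
(4,5): no bracket -> illegal
(5,0): flips 1 -> legal
(5,1): no bracket -> illegal
(5,2): no bracket -> illegal
B mobility = 6
-- W to move --
(0,1): flips 1 -> legal
(0,2): no bracket -> illegal
(0,3): no bracket -> illegal
(1,0): flips 3 -> legal
(1,1): flips 3 -> legal
(1,3): no bracket -> illegal
(2,0): flips 2 -> legal
(3,0): no bracket -> illegal
(3,1): no bracket -> illegal
(3,4): flips 1 -> legal
(3,5): flips 1 -> legal
(4,2): flips 1 -> legal
(4,5): no bracket -> illegal
(5,2): no bracket -> illegal
W mobility = 7

Answer: B=6 W=7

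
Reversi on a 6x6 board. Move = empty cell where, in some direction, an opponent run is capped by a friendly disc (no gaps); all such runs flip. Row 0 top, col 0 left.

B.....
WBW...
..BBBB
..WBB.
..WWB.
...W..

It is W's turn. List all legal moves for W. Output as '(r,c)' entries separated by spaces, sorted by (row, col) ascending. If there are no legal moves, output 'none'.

(0,1): no bracket -> illegal
(0,2): no bracket -> illegal
(1,3): flips 2 -> legal
(1,4): flips 1 -> legal
(1,5): flips 2 -> legal
(2,0): no bracket -> illegal
(2,1): no bracket -> illegal
(3,1): no bracket -> illegal
(3,5): flips 3 -> legal
(4,5): flips 3 -> legal
(5,4): no bracket -> illegal
(5,5): no bracket -> illegal

Answer: (1,3) (1,4) (1,5) (3,5) (4,5)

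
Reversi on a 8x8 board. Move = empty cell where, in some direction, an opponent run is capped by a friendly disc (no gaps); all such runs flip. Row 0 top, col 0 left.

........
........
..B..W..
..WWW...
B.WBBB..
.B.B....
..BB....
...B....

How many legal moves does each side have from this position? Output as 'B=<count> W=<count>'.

Answer: B=7 W=9

Derivation:
-- B to move --
(1,4): no bracket -> illegal
(1,5): no bracket -> illegal
(1,6): flips 2 -> legal
(2,1): flips 1 -> legal
(2,3): flips 2 -> legal
(2,4): flips 3 -> legal
(2,6): no bracket -> illegal
(3,1): flips 1 -> legal
(3,5): no bracket -> illegal
(3,6): no bracket -> illegal
(4,1): flips 1 -> legal
(5,2): flips 2 -> legal
B mobility = 7
-- W to move --
(1,1): flips 1 -> legal
(1,2): flips 1 -> legal
(1,3): no bracket -> illegal
(2,1): no bracket -> illegal
(2,3): no bracket -> illegal
(3,0): no bracket -> illegal
(3,1): no bracket -> illegal
(3,5): no bracket -> illegal
(3,6): no bracket -> illegal
(4,1): no bracket -> illegal
(4,6): flips 3 -> legal
(5,0): no bracket -> illegal
(5,2): flips 1 -> legal
(5,4): flips 2 -> legal
(5,5): flips 1 -> legal
(5,6): flips 1 -> legal
(6,0): flips 1 -> legal
(6,1): no bracket -> illegal
(6,4): flips 1 -> legal
(7,1): no bracket -> illegal
(7,2): no bracket -> illegal
(7,4): no bracket -> illegal
W mobility = 9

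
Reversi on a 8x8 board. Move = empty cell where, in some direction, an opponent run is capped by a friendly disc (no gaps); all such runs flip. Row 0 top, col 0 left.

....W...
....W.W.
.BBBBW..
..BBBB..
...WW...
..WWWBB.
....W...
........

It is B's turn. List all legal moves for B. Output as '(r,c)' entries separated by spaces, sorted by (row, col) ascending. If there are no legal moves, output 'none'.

(0,3): no bracket -> illegal
(0,5): flips 1 -> legal
(0,6): no bracket -> illegal
(0,7): flips 2 -> legal
(1,3): no bracket -> illegal
(1,5): flips 1 -> legal
(1,7): no bracket -> illegal
(2,6): flips 1 -> legal
(2,7): no bracket -> illegal
(3,6): no bracket -> illegal
(4,1): no bracket -> illegal
(4,2): no bracket -> illegal
(4,5): no bracket -> illegal
(5,1): flips 3 -> legal
(6,1): flips 2 -> legal
(6,2): flips 2 -> legal
(6,3): flips 2 -> legal
(6,5): flips 2 -> legal
(7,3): flips 1 -> legal
(7,4): flips 3 -> legal
(7,5): no bracket -> illegal

Answer: (0,5) (0,7) (1,5) (2,6) (5,1) (6,1) (6,2) (6,3) (6,5) (7,3) (7,4)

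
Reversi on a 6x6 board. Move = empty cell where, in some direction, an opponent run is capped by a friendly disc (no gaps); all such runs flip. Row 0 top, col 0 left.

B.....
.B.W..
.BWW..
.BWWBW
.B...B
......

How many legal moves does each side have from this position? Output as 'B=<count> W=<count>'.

Answer: B=7 W=6

Derivation:
-- B to move --
(0,2): no bracket -> illegal
(0,3): no bracket -> illegal
(0,4): flips 2 -> legal
(1,2): flips 1 -> legal
(1,4): flips 2 -> legal
(2,4): flips 2 -> legal
(2,5): flips 1 -> legal
(4,2): no bracket -> illegal
(4,3): flips 1 -> legal
(4,4): flips 2 -> legal
B mobility = 7
-- W to move --
(0,1): no bracket -> illegal
(0,2): no bracket -> illegal
(1,0): flips 1 -> legal
(1,2): no bracket -> illegal
(2,0): flips 1 -> legal
(2,4): no bracket -> illegal
(2,5): no bracket -> illegal
(3,0): flips 1 -> legal
(4,0): flips 1 -> legal
(4,2): no bracket -> illegal
(4,3): no bracket -> illegal
(4,4): no bracket -> illegal
(5,0): flips 1 -> legal
(5,1): no bracket -> illegal
(5,2): no bracket -> illegal
(5,4): no bracket -> illegal
(5,5): flips 1 -> legal
W mobility = 6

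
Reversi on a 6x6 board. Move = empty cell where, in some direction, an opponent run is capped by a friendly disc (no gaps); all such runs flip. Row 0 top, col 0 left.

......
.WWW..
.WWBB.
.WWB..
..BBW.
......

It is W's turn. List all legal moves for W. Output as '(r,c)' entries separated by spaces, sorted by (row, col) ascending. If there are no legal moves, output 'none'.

Answer: (1,4) (2,5) (3,4) (3,5) (4,1) (5,2) (5,3) (5,4)

Derivation:
(1,4): flips 1 -> legal
(1,5): no bracket -> illegal
(2,5): flips 2 -> legal
(3,4): flips 2 -> legal
(3,5): flips 1 -> legal
(4,1): flips 2 -> legal
(5,1): no bracket -> illegal
(5,2): flips 1 -> legal
(5,3): flips 4 -> legal
(5,4): flips 1 -> legal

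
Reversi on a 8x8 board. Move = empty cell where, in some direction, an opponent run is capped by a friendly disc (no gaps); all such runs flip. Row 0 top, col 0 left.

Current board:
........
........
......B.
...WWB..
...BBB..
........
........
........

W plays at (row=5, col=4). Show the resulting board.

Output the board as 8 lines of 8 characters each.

Answer: ........
........
......B.
...WWB..
...BWB..
....W...
........
........

Derivation:
Place W at (5,4); scan 8 dirs for brackets.
Dir NW: opp run (4,3), next='.' -> no flip
Dir N: opp run (4,4) capped by W -> flip
Dir NE: opp run (4,5), next='.' -> no flip
Dir W: first cell '.' (not opp) -> no flip
Dir E: first cell '.' (not opp) -> no flip
Dir SW: first cell '.' (not opp) -> no flip
Dir S: first cell '.' (not opp) -> no flip
Dir SE: first cell '.' (not opp) -> no flip
All flips: (4,4)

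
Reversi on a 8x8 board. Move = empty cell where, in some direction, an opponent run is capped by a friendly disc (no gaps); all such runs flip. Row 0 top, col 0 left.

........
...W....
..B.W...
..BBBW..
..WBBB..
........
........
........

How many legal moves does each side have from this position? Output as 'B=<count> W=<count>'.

Answer: B=9 W=6

Derivation:
-- B to move --
(0,2): no bracket -> illegal
(0,3): no bracket -> illegal
(0,4): flips 1 -> legal
(1,2): no bracket -> illegal
(1,4): flips 1 -> legal
(1,5): flips 1 -> legal
(2,3): no bracket -> illegal
(2,5): flips 1 -> legal
(2,6): flips 1 -> legal
(3,1): no bracket -> illegal
(3,6): flips 1 -> legal
(4,1): flips 1 -> legal
(4,6): no bracket -> illegal
(5,1): flips 1 -> legal
(5,2): flips 1 -> legal
(5,3): no bracket -> illegal
B mobility = 9
-- W to move --
(1,1): no bracket -> illegal
(1,2): flips 2 -> legal
(2,1): no bracket -> illegal
(2,3): no bracket -> illegal
(2,5): no bracket -> illegal
(3,1): flips 4 -> legal
(3,6): no bracket -> illegal
(4,1): no bracket -> illegal
(4,6): flips 3 -> legal
(5,2): no bracket -> illegal
(5,3): flips 1 -> legal
(5,4): flips 2 -> legal
(5,5): flips 1 -> legal
(5,6): no bracket -> illegal
W mobility = 6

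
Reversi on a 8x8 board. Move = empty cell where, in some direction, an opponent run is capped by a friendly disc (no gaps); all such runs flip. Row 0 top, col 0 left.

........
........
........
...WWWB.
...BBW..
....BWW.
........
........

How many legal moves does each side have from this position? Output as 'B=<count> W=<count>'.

Answer: B=9 W=7

Derivation:
-- B to move --
(2,2): flips 1 -> legal
(2,3): flips 1 -> legal
(2,4): flips 1 -> legal
(2,5): flips 1 -> legal
(2,6): flips 1 -> legal
(3,2): flips 3 -> legal
(4,2): no bracket -> illegal
(4,6): flips 1 -> legal
(4,7): no bracket -> illegal
(5,7): flips 2 -> legal
(6,4): no bracket -> illegal
(6,5): no bracket -> illegal
(6,6): flips 1 -> legal
(6,7): no bracket -> illegal
B mobility = 9
-- W to move --
(2,5): no bracket -> illegal
(2,6): no bracket -> illegal
(2,7): flips 1 -> legal
(3,2): no bracket -> illegal
(3,7): flips 1 -> legal
(4,2): flips 2 -> legal
(4,6): no bracket -> illegal
(4,7): no bracket -> illegal
(5,2): flips 1 -> legal
(5,3): flips 3 -> legal
(6,3): flips 1 -> legal
(6,4): flips 2 -> legal
(6,5): no bracket -> illegal
W mobility = 7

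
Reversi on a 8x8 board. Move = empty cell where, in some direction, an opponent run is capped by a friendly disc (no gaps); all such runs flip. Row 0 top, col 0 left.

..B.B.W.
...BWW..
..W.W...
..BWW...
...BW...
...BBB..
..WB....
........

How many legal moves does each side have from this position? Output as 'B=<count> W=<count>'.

Answer: B=11 W=7

Derivation:
-- B to move --
(0,3): no bracket -> illegal
(0,5): no bracket -> illegal
(0,7): no bracket -> illegal
(1,1): flips 3 -> legal
(1,2): flips 1 -> legal
(1,6): flips 2 -> legal
(1,7): no bracket -> illegal
(2,1): no bracket -> illegal
(2,3): flips 1 -> legal
(2,5): flips 1 -> legal
(2,6): flips 1 -> legal
(3,1): flips 1 -> legal
(3,5): flips 4 -> legal
(4,2): no bracket -> illegal
(4,5): flips 1 -> legal
(5,1): no bracket -> illegal
(5,2): no bracket -> illegal
(6,1): flips 1 -> legal
(7,1): flips 1 -> legal
(7,2): no bracket -> illegal
(7,3): no bracket -> illegal
B mobility = 11
-- W to move --
(0,1): no bracket -> illegal
(0,3): no bracket -> illegal
(0,5): no bracket -> illegal
(1,1): no bracket -> illegal
(1,2): flips 1 -> legal
(2,1): no bracket -> illegal
(2,3): no bracket -> illegal
(3,1): flips 1 -> legal
(4,1): no bracket -> illegal
(4,2): flips 2 -> legal
(4,5): no bracket -> illegal
(4,6): no bracket -> illegal
(5,2): flips 1 -> legal
(5,6): no bracket -> illegal
(6,4): flips 2 -> legal
(6,5): no bracket -> illegal
(6,6): flips 1 -> legal
(7,2): no bracket -> illegal
(7,3): flips 3 -> legal
(7,4): no bracket -> illegal
W mobility = 7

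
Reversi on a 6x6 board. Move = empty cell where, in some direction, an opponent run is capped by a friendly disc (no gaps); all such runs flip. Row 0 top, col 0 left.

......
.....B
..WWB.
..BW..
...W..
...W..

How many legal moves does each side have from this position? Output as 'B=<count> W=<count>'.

Answer: B=6 W=5

Derivation:
-- B to move --
(1,1): no bracket -> illegal
(1,2): flips 1 -> legal
(1,3): no bracket -> illegal
(1,4): flips 1 -> legal
(2,1): flips 2 -> legal
(3,1): no bracket -> illegal
(3,4): flips 1 -> legal
(4,2): flips 1 -> legal
(4,4): no bracket -> illegal
(5,2): no bracket -> illegal
(5,4): flips 1 -> legal
B mobility = 6
-- W to move --
(0,4): no bracket -> illegal
(0,5): no bracket -> illegal
(1,3): no bracket -> illegal
(1,4): no bracket -> illegal
(2,1): flips 1 -> legal
(2,5): flips 1 -> legal
(3,1): flips 1 -> legal
(3,4): no bracket -> illegal
(3,5): no bracket -> illegal
(4,1): flips 1 -> legal
(4,2): flips 1 -> legal
W mobility = 5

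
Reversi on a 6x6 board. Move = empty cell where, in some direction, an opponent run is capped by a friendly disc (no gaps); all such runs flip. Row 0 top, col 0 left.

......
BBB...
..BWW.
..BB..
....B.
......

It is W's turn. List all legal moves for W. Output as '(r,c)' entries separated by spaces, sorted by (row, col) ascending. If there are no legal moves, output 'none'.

(0,0): no bracket -> illegal
(0,1): flips 1 -> legal
(0,2): no bracket -> illegal
(0,3): no bracket -> illegal
(1,3): no bracket -> illegal
(2,0): no bracket -> illegal
(2,1): flips 1 -> legal
(3,1): no bracket -> illegal
(3,4): no bracket -> illegal
(3,5): no bracket -> illegal
(4,1): flips 1 -> legal
(4,2): flips 1 -> legal
(4,3): flips 1 -> legal
(4,5): no bracket -> illegal
(5,3): no bracket -> illegal
(5,4): no bracket -> illegal
(5,5): no bracket -> illegal

Answer: (0,1) (2,1) (4,1) (4,2) (4,3)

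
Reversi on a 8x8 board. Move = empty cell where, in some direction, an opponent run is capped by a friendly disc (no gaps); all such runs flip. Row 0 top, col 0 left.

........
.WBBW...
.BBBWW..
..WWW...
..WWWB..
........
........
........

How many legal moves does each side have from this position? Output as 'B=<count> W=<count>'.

Answer: B=12 W=8

Derivation:
-- B to move --
(0,0): flips 1 -> legal
(0,1): flips 1 -> legal
(0,2): no bracket -> illegal
(0,3): no bracket -> illegal
(0,4): no bracket -> illegal
(0,5): flips 1 -> legal
(1,0): flips 1 -> legal
(1,5): flips 1 -> legal
(1,6): no bracket -> illegal
(2,0): no bracket -> illegal
(2,6): flips 2 -> legal
(3,1): no bracket -> illegal
(3,5): flips 1 -> legal
(3,6): no bracket -> illegal
(4,1): flips 4 -> legal
(5,1): no bracket -> illegal
(5,2): flips 2 -> legal
(5,3): flips 2 -> legal
(5,4): flips 2 -> legal
(5,5): flips 2 -> legal
B mobility = 12
-- W to move --
(0,1): flips 2 -> legal
(0,2): flips 3 -> legal
(0,3): flips 2 -> legal
(0,4): no bracket -> illegal
(1,0): flips 1 -> legal
(2,0): flips 3 -> legal
(3,0): no bracket -> illegal
(3,1): flips 1 -> legal
(3,5): no bracket -> illegal
(3,6): no bracket -> illegal
(4,6): flips 1 -> legal
(5,4): no bracket -> illegal
(5,5): no bracket -> illegal
(5,6): flips 1 -> legal
W mobility = 8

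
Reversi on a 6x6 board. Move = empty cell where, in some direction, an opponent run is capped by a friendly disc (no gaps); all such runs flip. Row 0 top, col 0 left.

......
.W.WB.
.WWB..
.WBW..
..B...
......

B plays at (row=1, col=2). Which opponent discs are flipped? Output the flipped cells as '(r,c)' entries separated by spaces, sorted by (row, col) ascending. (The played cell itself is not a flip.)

Answer: (1,3) (2,2)

Derivation:
Dir NW: first cell '.' (not opp) -> no flip
Dir N: first cell '.' (not opp) -> no flip
Dir NE: first cell '.' (not opp) -> no flip
Dir W: opp run (1,1), next='.' -> no flip
Dir E: opp run (1,3) capped by B -> flip
Dir SW: opp run (2,1), next='.' -> no flip
Dir S: opp run (2,2) capped by B -> flip
Dir SE: first cell 'B' (not opp) -> no flip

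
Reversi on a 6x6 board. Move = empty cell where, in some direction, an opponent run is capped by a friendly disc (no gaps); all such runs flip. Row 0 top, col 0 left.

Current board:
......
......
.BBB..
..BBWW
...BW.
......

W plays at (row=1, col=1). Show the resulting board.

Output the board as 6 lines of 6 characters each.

Answer: ......
.W....
.BWB..
..BWWW
...BW.
......

Derivation:
Place W at (1,1); scan 8 dirs for brackets.
Dir NW: first cell '.' (not opp) -> no flip
Dir N: first cell '.' (not opp) -> no flip
Dir NE: first cell '.' (not opp) -> no flip
Dir W: first cell '.' (not opp) -> no flip
Dir E: first cell '.' (not opp) -> no flip
Dir SW: first cell '.' (not opp) -> no flip
Dir S: opp run (2,1), next='.' -> no flip
Dir SE: opp run (2,2) (3,3) capped by W -> flip
All flips: (2,2) (3,3)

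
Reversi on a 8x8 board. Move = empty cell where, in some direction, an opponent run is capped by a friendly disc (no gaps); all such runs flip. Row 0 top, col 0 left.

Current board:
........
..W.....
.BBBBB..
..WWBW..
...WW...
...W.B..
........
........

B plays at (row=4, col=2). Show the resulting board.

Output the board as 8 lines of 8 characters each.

Answer: ........
..W.....
.BBBBB..
..BBBW..
..BWW...
...W.B..
........
........

Derivation:
Place B at (4,2); scan 8 dirs for brackets.
Dir NW: first cell '.' (not opp) -> no flip
Dir N: opp run (3,2) capped by B -> flip
Dir NE: opp run (3,3) capped by B -> flip
Dir W: first cell '.' (not opp) -> no flip
Dir E: opp run (4,3) (4,4), next='.' -> no flip
Dir SW: first cell '.' (not opp) -> no flip
Dir S: first cell '.' (not opp) -> no flip
Dir SE: opp run (5,3), next='.' -> no flip
All flips: (3,2) (3,3)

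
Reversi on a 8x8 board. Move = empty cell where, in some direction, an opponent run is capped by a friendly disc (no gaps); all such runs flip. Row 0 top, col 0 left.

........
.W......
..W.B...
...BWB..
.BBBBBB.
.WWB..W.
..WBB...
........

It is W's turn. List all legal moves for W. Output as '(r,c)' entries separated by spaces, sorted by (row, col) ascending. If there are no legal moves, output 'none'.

(1,3): no bracket -> illegal
(1,4): flips 1 -> legal
(1,5): flips 3 -> legal
(2,3): no bracket -> illegal
(2,5): no bracket -> illegal
(2,6): flips 3 -> legal
(3,0): flips 1 -> legal
(3,1): flips 1 -> legal
(3,2): flips 2 -> legal
(3,6): flips 2 -> legal
(3,7): no bracket -> illegal
(4,0): no bracket -> illegal
(4,7): no bracket -> illegal
(5,0): no bracket -> illegal
(5,4): flips 2 -> legal
(5,5): flips 2 -> legal
(5,7): no bracket -> illegal
(6,5): flips 2 -> legal
(7,2): no bracket -> illegal
(7,3): no bracket -> illegal
(7,4): flips 1 -> legal
(7,5): no bracket -> illegal

Answer: (1,4) (1,5) (2,6) (3,0) (3,1) (3,2) (3,6) (5,4) (5,5) (6,5) (7,4)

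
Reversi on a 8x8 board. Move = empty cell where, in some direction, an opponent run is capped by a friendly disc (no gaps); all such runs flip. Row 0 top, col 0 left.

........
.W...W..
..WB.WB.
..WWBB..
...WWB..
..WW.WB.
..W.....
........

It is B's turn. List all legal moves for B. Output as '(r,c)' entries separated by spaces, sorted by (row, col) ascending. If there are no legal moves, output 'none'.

(0,0): no bracket -> illegal
(0,1): no bracket -> illegal
(0,2): no bracket -> illegal
(0,4): flips 1 -> legal
(0,5): flips 2 -> legal
(0,6): no bracket -> illegal
(1,0): no bracket -> illegal
(1,2): no bracket -> illegal
(1,3): no bracket -> illegal
(1,4): no bracket -> illegal
(1,6): flips 1 -> legal
(2,0): no bracket -> illegal
(2,1): flips 1 -> legal
(2,4): flips 1 -> legal
(3,1): flips 2 -> legal
(3,6): no bracket -> illegal
(4,1): flips 1 -> legal
(4,2): flips 2 -> legal
(4,6): no bracket -> illegal
(5,1): no bracket -> illegal
(5,4): flips 2 -> legal
(6,1): flips 2 -> legal
(6,3): flips 3 -> legal
(6,4): no bracket -> illegal
(6,5): flips 1 -> legal
(6,6): no bracket -> illegal
(7,1): flips 3 -> legal
(7,2): no bracket -> illegal
(7,3): no bracket -> illegal

Answer: (0,4) (0,5) (1,6) (2,1) (2,4) (3,1) (4,1) (4,2) (5,4) (6,1) (6,3) (6,5) (7,1)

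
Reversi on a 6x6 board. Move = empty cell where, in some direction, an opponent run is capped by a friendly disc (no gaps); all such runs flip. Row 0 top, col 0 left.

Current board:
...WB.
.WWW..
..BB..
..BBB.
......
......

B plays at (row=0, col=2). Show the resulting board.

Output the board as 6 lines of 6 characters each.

Place B at (0,2); scan 8 dirs for brackets.
Dir NW: edge -> no flip
Dir N: edge -> no flip
Dir NE: edge -> no flip
Dir W: first cell '.' (not opp) -> no flip
Dir E: opp run (0,3) capped by B -> flip
Dir SW: opp run (1,1), next='.' -> no flip
Dir S: opp run (1,2) capped by B -> flip
Dir SE: opp run (1,3), next='.' -> no flip
All flips: (0,3) (1,2)

Answer: ..BBB.
.WBW..
..BB..
..BBB.
......
......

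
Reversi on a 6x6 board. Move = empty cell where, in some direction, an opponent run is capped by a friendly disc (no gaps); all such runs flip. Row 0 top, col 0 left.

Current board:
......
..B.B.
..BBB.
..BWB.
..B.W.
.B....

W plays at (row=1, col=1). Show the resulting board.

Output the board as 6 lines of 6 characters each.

Answer: ......
.WB.B.
..WBB.
..BWB.
..B.W.
.B....

Derivation:
Place W at (1,1); scan 8 dirs for brackets.
Dir NW: first cell '.' (not opp) -> no flip
Dir N: first cell '.' (not opp) -> no flip
Dir NE: first cell '.' (not opp) -> no flip
Dir W: first cell '.' (not opp) -> no flip
Dir E: opp run (1,2), next='.' -> no flip
Dir SW: first cell '.' (not opp) -> no flip
Dir S: first cell '.' (not opp) -> no flip
Dir SE: opp run (2,2) capped by W -> flip
All flips: (2,2)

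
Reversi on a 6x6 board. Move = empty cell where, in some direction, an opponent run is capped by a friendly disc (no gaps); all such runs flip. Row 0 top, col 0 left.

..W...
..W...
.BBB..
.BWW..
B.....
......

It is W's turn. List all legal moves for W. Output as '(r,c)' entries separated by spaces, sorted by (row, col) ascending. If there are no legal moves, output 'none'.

Answer: (1,0) (1,1) (1,3) (1,4) (3,0) (3,4)

Derivation:
(1,0): flips 1 -> legal
(1,1): flips 1 -> legal
(1,3): flips 1 -> legal
(1,4): flips 1 -> legal
(2,0): no bracket -> illegal
(2,4): no bracket -> illegal
(3,0): flips 2 -> legal
(3,4): flips 1 -> legal
(4,1): no bracket -> illegal
(4,2): no bracket -> illegal
(5,0): no bracket -> illegal
(5,1): no bracket -> illegal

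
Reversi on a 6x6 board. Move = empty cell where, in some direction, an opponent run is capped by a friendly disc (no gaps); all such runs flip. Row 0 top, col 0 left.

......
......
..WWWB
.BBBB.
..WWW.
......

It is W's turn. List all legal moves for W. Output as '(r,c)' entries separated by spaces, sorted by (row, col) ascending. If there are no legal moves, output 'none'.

(1,4): no bracket -> illegal
(1,5): no bracket -> illegal
(2,0): flips 1 -> legal
(2,1): flips 1 -> legal
(3,0): no bracket -> illegal
(3,5): no bracket -> illegal
(4,0): flips 1 -> legal
(4,1): flips 1 -> legal
(4,5): flips 1 -> legal

Answer: (2,0) (2,1) (4,0) (4,1) (4,5)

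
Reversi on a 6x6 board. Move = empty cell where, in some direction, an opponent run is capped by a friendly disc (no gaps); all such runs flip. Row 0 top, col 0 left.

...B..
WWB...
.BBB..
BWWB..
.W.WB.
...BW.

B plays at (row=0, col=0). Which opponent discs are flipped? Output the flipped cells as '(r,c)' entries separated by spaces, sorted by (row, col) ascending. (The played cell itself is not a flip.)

Dir NW: edge -> no flip
Dir N: edge -> no flip
Dir NE: edge -> no flip
Dir W: edge -> no flip
Dir E: first cell '.' (not opp) -> no flip
Dir SW: edge -> no flip
Dir S: opp run (1,0), next='.' -> no flip
Dir SE: opp run (1,1) capped by B -> flip

Answer: (1,1)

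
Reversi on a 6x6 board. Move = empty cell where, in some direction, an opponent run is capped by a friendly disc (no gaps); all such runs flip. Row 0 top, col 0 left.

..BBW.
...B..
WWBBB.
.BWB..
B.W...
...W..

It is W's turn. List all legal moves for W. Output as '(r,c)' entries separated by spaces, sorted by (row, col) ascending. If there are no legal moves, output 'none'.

Answer: (0,1) (1,2) (1,4) (1,5) (2,5) (3,0) (3,4) (4,1)

Derivation:
(0,1): flips 2 -> legal
(1,1): no bracket -> illegal
(1,2): flips 1 -> legal
(1,4): flips 1 -> legal
(1,5): flips 2 -> legal
(2,5): flips 3 -> legal
(3,0): flips 1 -> legal
(3,4): flips 1 -> legal
(3,5): no bracket -> illegal
(4,1): flips 1 -> legal
(4,3): no bracket -> illegal
(4,4): no bracket -> illegal
(5,0): no bracket -> illegal
(5,1): no bracket -> illegal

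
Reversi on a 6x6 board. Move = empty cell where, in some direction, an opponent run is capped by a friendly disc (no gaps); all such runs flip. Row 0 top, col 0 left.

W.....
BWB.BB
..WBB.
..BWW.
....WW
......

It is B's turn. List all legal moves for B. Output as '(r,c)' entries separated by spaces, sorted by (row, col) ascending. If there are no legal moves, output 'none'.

(0,1): no bracket -> illegal
(0,2): no bracket -> illegal
(1,3): no bracket -> illegal
(2,0): no bracket -> illegal
(2,1): flips 1 -> legal
(2,5): no bracket -> illegal
(3,1): no bracket -> illegal
(3,5): flips 2 -> legal
(4,2): flips 1 -> legal
(4,3): flips 1 -> legal
(5,3): no bracket -> illegal
(5,4): flips 2 -> legal
(5,5): no bracket -> illegal

Answer: (2,1) (3,5) (4,2) (4,3) (5,4)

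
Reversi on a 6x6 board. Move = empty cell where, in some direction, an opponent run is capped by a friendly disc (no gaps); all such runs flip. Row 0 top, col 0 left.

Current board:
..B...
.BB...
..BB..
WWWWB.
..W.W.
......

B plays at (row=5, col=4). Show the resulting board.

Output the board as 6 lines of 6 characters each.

Answer: ..B...
.BB...
..BB..
WWWWB.
..W.B.
....B.

Derivation:
Place B at (5,4); scan 8 dirs for brackets.
Dir NW: first cell '.' (not opp) -> no flip
Dir N: opp run (4,4) capped by B -> flip
Dir NE: first cell '.' (not opp) -> no flip
Dir W: first cell '.' (not opp) -> no flip
Dir E: first cell '.' (not opp) -> no flip
Dir SW: edge -> no flip
Dir S: edge -> no flip
Dir SE: edge -> no flip
All flips: (4,4)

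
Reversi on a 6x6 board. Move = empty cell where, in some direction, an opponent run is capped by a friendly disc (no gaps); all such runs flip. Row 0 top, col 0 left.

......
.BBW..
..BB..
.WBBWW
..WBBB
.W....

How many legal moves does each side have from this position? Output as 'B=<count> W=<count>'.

Answer: B=9 W=8

Derivation:
-- B to move --
(0,2): no bracket -> illegal
(0,3): flips 1 -> legal
(0,4): flips 1 -> legal
(1,4): flips 1 -> legal
(2,0): no bracket -> illegal
(2,1): no bracket -> illegal
(2,4): flips 1 -> legal
(2,5): flips 2 -> legal
(3,0): flips 1 -> legal
(4,0): flips 1 -> legal
(4,1): flips 1 -> legal
(5,0): no bracket -> illegal
(5,2): flips 1 -> legal
(5,3): no bracket -> illegal
B mobility = 9
-- W to move --
(0,0): no bracket -> illegal
(0,1): flips 2 -> legal
(0,2): flips 3 -> legal
(0,3): no bracket -> illegal
(1,0): flips 2 -> legal
(1,4): no bracket -> illegal
(2,0): no bracket -> illegal
(2,1): no bracket -> illegal
(2,4): flips 1 -> legal
(4,1): no bracket -> illegal
(5,2): flips 1 -> legal
(5,3): flips 4 -> legal
(5,4): flips 1 -> legal
(5,5): flips 1 -> legal
W mobility = 8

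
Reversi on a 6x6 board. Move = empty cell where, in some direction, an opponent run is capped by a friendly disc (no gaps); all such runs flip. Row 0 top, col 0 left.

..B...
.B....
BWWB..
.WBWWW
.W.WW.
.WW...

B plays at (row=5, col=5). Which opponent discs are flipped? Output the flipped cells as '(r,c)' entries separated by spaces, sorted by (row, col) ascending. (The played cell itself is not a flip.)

Dir NW: opp run (4,4) (3,3) (2,2) capped by B -> flip
Dir N: first cell '.' (not opp) -> no flip
Dir NE: edge -> no flip
Dir W: first cell '.' (not opp) -> no flip
Dir E: edge -> no flip
Dir SW: edge -> no flip
Dir S: edge -> no flip
Dir SE: edge -> no flip

Answer: (2,2) (3,3) (4,4)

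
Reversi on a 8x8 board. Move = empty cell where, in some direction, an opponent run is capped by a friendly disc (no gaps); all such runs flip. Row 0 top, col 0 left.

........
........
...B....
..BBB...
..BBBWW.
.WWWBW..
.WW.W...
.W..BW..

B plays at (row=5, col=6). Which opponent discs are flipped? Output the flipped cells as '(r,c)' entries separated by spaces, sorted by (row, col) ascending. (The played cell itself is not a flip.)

Dir NW: opp run (4,5) capped by B -> flip
Dir N: opp run (4,6), next='.' -> no flip
Dir NE: first cell '.' (not opp) -> no flip
Dir W: opp run (5,5) capped by B -> flip
Dir E: first cell '.' (not opp) -> no flip
Dir SW: first cell '.' (not opp) -> no flip
Dir S: first cell '.' (not opp) -> no flip
Dir SE: first cell '.' (not opp) -> no flip

Answer: (4,5) (5,5)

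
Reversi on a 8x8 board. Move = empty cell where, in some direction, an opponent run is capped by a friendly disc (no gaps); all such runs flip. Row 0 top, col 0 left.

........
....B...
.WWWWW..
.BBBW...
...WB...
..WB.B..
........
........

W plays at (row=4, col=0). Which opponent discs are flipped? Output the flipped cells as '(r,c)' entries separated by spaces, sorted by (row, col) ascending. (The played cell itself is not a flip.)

Dir NW: edge -> no flip
Dir N: first cell '.' (not opp) -> no flip
Dir NE: opp run (3,1) capped by W -> flip
Dir W: edge -> no flip
Dir E: first cell '.' (not opp) -> no flip
Dir SW: edge -> no flip
Dir S: first cell '.' (not opp) -> no flip
Dir SE: first cell '.' (not opp) -> no flip

Answer: (3,1)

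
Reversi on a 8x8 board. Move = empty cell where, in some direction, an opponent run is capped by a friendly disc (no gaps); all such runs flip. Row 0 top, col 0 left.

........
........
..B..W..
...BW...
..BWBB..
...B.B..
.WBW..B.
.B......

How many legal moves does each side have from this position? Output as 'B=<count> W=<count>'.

Answer: B=7 W=6

Derivation:
-- B to move --
(1,4): no bracket -> illegal
(1,5): no bracket -> illegal
(1,6): no bracket -> illegal
(2,3): flips 1 -> legal
(2,4): flips 1 -> legal
(2,6): no bracket -> illegal
(3,2): no bracket -> illegal
(3,5): flips 1 -> legal
(3,6): no bracket -> illegal
(5,0): no bracket -> illegal
(5,1): flips 1 -> legal
(5,2): no bracket -> illegal
(5,4): no bracket -> illegal
(6,0): flips 1 -> legal
(6,4): flips 1 -> legal
(7,0): no bracket -> illegal
(7,2): no bracket -> illegal
(7,3): flips 1 -> legal
(7,4): no bracket -> illegal
B mobility = 7
-- W to move --
(1,1): no bracket -> illegal
(1,2): no bracket -> illegal
(1,3): no bracket -> illegal
(2,1): no bracket -> illegal
(2,3): flips 1 -> legal
(2,4): no bracket -> illegal
(3,1): no bracket -> illegal
(3,2): flips 1 -> legal
(3,5): no bracket -> illegal
(3,6): no bracket -> illegal
(4,1): flips 1 -> legal
(4,6): flips 2 -> legal
(5,1): no bracket -> illegal
(5,2): no bracket -> illegal
(5,4): flips 1 -> legal
(5,6): flips 1 -> legal
(5,7): no bracket -> illegal
(6,0): no bracket -> illegal
(6,4): no bracket -> illegal
(6,5): no bracket -> illegal
(6,7): no bracket -> illegal
(7,0): no bracket -> illegal
(7,2): no bracket -> illegal
(7,3): no bracket -> illegal
(7,5): no bracket -> illegal
(7,6): no bracket -> illegal
(7,7): no bracket -> illegal
W mobility = 6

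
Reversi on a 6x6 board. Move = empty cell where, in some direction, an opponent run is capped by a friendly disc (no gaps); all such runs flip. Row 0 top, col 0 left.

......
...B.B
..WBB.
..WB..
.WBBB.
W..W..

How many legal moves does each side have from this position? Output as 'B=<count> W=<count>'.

-- B to move --
(1,1): flips 1 -> legal
(1,2): flips 2 -> legal
(2,1): flips 2 -> legal
(3,0): no bracket -> illegal
(3,1): flips 2 -> legal
(4,0): flips 1 -> legal
(5,1): no bracket -> illegal
(5,2): no bracket -> illegal
(5,4): no bracket -> illegal
B mobility = 5
-- W to move --
(0,2): no bracket -> illegal
(0,3): flips 4 -> legal
(0,4): flips 1 -> legal
(0,5): no bracket -> illegal
(1,2): no bracket -> illegal
(1,4): flips 1 -> legal
(2,5): flips 2 -> legal
(3,1): flips 1 -> legal
(3,4): flips 1 -> legal
(3,5): flips 1 -> legal
(4,5): flips 3 -> legal
(5,1): no bracket -> illegal
(5,2): flips 1 -> legal
(5,4): flips 1 -> legal
(5,5): flips 2 -> legal
W mobility = 11

Answer: B=5 W=11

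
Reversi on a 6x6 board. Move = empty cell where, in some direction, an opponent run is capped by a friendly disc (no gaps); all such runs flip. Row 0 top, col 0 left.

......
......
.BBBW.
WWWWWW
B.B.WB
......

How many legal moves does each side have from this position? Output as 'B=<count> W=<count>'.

-- B to move --
(1,3): no bracket -> illegal
(1,4): no bracket -> illegal
(1,5): flips 2 -> legal
(2,0): flips 2 -> legal
(2,5): flips 2 -> legal
(4,1): flips 2 -> legal
(4,3): flips 3 -> legal
(5,3): no bracket -> illegal
(5,4): no bracket -> illegal
(5,5): flips 2 -> legal
B mobility = 6
-- W to move --
(1,0): flips 1 -> legal
(1,1): flips 2 -> legal
(1,2): flips 3 -> legal
(1,3): flips 2 -> legal
(1,4): flips 1 -> legal
(2,0): flips 3 -> legal
(4,1): no bracket -> illegal
(4,3): no bracket -> illegal
(5,0): flips 1 -> legal
(5,1): flips 1 -> legal
(5,2): flips 1 -> legal
(5,3): flips 1 -> legal
(5,4): no bracket -> illegal
(5,5): flips 1 -> legal
W mobility = 11

Answer: B=6 W=11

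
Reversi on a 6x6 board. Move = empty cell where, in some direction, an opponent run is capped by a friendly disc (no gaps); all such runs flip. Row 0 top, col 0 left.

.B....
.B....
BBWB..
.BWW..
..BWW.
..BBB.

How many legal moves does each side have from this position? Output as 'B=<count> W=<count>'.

Answer: B=8 W=9

Derivation:
-- B to move --
(1,2): flips 2 -> legal
(1,3): flips 1 -> legal
(2,4): flips 1 -> legal
(3,4): flips 4 -> legal
(3,5): flips 1 -> legal
(4,1): flips 1 -> legal
(4,5): flips 2 -> legal
(5,5): flips 3 -> legal
B mobility = 8
-- W to move --
(0,0): flips 1 -> legal
(0,2): no bracket -> illegal
(1,0): flips 1 -> legal
(1,2): no bracket -> illegal
(1,3): flips 1 -> legal
(1,4): flips 1 -> legal
(2,4): flips 1 -> legal
(3,0): flips 1 -> legal
(3,4): no bracket -> illegal
(4,0): flips 1 -> legal
(4,1): flips 1 -> legal
(4,5): no bracket -> illegal
(5,1): flips 1 -> legal
(5,5): no bracket -> illegal
W mobility = 9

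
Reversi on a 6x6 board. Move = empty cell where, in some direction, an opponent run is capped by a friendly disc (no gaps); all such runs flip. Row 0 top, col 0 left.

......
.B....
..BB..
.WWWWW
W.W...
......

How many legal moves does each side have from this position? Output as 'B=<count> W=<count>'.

Answer: B=5 W=4

Derivation:
-- B to move --
(2,0): no bracket -> illegal
(2,1): no bracket -> illegal
(2,4): no bracket -> illegal
(2,5): no bracket -> illegal
(3,0): no bracket -> illegal
(4,1): flips 1 -> legal
(4,3): flips 1 -> legal
(4,4): flips 1 -> legal
(4,5): flips 1 -> legal
(5,0): no bracket -> illegal
(5,1): no bracket -> illegal
(5,2): flips 2 -> legal
(5,3): no bracket -> illegal
B mobility = 5
-- W to move --
(0,0): flips 2 -> legal
(0,1): no bracket -> illegal
(0,2): no bracket -> illegal
(1,0): no bracket -> illegal
(1,2): flips 2 -> legal
(1,3): flips 2 -> legal
(1,4): flips 1 -> legal
(2,0): no bracket -> illegal
(2,1): no bracket -> illegal
(2,4): no bracket -> illegal
W mobility = 4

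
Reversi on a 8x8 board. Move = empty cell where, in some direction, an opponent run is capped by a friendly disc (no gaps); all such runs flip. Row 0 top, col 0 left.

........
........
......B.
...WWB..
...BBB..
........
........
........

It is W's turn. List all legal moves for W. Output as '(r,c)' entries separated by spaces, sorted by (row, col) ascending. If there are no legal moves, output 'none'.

(1,5): no bracket -> illegal
(1,6): no bracket -> illegal
(1,7): no bracket -> illegal
(2,4): no bracket -> illegal
(2,5): no bracket -> illegal
(2,7): no bracket -> illegal
(3,2): no bracket -> illegal
(3,6): flips 1 -> legal
(3,7): no bracket -> illegal
(4,2): no bracket -> illegal
(4,6): no bracket -> illegal
(5,2): flips 1 -> legal
(5,3): flips 1 -> legal
(5,4): flips 1 -> legal
(5,5): flips 1 -> legal
(5,6): flips 1 -> legal

Answer: (3,6) (5,2) (5,3) (5,4) (5,5) (5,6)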